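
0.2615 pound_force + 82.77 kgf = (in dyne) 8.129e+07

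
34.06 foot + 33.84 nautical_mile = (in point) 1.777e+08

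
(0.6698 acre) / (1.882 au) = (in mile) 5.982e-12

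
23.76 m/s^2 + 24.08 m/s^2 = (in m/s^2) 47.84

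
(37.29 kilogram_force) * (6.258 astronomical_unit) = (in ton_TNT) 8.182e+04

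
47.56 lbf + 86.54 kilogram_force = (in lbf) 238.3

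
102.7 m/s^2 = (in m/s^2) 102.7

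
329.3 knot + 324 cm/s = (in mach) 0.507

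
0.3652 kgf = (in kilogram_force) 0.3652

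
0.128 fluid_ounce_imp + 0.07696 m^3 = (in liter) 76.96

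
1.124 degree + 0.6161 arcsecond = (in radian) 0.01962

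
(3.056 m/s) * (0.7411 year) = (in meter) 7.142e+07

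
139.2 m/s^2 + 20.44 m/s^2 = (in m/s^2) 159.6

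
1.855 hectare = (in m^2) 1.855e+04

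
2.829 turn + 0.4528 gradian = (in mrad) 1.778e+04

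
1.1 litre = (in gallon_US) 0.2906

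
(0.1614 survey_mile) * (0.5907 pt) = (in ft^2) 0.5826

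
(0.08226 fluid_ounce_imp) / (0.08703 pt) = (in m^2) 0.07613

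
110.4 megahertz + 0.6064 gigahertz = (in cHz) 7.168e+10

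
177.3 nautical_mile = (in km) 328.4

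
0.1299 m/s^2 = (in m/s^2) 0.1299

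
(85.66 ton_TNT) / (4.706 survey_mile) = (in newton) 4.732e+07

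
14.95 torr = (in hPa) 19.93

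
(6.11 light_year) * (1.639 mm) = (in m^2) 9.474e+13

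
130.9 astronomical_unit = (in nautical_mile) 1.057e+10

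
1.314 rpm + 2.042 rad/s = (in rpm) 20.81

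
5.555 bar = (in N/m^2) 5.555e+05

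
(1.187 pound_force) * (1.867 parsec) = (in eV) 1.899e+36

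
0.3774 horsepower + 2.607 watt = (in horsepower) 0.3809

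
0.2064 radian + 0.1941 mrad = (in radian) 0.2066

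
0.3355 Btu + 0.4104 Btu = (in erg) 7.87e+09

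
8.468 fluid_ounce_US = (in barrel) 0.001575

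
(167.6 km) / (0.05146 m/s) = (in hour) 904.7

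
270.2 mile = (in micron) 4.348e+11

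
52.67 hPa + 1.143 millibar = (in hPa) 53.81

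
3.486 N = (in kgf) 0.3555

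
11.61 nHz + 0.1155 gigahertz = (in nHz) 1.155e+17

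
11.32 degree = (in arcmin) 679.2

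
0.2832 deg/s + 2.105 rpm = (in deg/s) 12.91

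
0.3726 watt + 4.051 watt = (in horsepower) 0.005932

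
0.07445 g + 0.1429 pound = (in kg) 0.06489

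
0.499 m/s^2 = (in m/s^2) 0.499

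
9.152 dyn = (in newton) 9.152e-05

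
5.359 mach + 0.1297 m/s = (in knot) 3547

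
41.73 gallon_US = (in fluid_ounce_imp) 5560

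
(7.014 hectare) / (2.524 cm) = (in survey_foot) 9.117e+06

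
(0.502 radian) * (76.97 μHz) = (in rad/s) 3.864e-05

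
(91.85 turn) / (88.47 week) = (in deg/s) 0.000618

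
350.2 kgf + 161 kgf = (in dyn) 5.013e+08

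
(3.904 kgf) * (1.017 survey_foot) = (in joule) 11.87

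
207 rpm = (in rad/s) 21.68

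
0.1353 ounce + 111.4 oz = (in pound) 6.971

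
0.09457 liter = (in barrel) 0.0005948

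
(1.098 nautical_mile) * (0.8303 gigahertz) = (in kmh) 6.078e+12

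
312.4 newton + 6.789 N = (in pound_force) 71.76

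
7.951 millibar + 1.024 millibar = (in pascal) 897.5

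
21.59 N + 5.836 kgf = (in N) 78.82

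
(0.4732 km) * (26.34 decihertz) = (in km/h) 4487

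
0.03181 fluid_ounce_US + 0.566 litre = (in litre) 0.5669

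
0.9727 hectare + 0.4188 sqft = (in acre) 2.404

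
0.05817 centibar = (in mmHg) 0.4363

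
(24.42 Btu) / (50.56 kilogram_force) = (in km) 0.05196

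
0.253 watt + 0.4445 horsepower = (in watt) 331.7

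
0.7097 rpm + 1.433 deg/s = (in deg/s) 5.691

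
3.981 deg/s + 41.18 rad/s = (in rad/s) 41.25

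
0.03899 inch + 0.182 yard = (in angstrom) 1.674e+09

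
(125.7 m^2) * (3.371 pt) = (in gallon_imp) 32.88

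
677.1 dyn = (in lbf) 0.001522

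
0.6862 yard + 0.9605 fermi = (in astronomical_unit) 4.194e-12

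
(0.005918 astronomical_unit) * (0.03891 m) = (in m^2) 3.445e+07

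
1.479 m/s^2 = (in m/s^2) 1.479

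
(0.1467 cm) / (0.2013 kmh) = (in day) 3.037e-07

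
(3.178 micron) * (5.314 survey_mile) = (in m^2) 0.02718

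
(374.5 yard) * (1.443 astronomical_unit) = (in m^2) 7.392e+13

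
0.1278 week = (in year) 0.002451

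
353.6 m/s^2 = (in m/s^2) 353.6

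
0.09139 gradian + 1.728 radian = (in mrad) 1729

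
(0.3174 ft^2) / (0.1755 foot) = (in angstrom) 5.512e+09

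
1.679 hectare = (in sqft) 1.807e+05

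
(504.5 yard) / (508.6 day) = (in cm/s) 0.00105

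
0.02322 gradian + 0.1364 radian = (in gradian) 8.707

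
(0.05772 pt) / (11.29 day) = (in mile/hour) 4.67e-11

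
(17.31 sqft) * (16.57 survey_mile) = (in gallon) 1.133e+07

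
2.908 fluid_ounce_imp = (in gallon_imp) 0.01818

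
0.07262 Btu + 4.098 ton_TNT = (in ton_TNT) 4.098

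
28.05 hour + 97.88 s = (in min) 1685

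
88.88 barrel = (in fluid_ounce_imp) 4.973e+05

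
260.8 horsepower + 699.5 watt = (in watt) 1.952e+05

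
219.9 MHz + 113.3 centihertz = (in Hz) 2.199e+08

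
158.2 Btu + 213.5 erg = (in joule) 1.669e+05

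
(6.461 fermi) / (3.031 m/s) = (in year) 6.759e-23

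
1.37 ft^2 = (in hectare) 1.273e-05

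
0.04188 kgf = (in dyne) 4.107e+04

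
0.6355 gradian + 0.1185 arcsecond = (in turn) 0.001589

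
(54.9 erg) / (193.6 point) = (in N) 8.038e-05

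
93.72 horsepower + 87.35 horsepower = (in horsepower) 181.1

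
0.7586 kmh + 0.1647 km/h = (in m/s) 0.2565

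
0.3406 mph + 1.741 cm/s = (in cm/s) 16.97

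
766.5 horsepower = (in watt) 5.716e+05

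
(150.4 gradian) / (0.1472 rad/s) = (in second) 16.05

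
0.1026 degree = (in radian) 0.001791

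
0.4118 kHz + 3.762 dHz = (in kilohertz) 0.4122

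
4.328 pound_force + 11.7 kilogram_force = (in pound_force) 30.12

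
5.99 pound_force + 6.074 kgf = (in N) 86.21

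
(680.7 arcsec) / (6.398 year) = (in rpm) 1.562e-10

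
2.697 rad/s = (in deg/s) 154.5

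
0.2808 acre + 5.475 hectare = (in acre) 13.81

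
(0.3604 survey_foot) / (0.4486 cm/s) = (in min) 0.4081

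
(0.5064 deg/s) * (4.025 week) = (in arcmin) 7.396e+07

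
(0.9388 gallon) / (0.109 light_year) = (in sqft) 3.709e-17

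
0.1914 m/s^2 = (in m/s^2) 0.1914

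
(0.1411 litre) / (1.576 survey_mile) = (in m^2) 5.563e-08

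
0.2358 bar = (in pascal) 2.358e+04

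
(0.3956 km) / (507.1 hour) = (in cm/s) 0.02167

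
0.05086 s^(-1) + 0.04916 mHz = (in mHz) 50.91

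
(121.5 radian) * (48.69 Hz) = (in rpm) 5.649e+04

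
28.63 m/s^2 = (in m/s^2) 28.63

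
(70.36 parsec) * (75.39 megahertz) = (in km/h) 5.892e+26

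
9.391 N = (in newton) 9.391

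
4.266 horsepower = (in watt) 3181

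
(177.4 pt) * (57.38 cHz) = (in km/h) 0.1293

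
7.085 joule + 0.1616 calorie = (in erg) 7.761e+07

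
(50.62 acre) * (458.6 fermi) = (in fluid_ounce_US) 0.003177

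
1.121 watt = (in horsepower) 0.001503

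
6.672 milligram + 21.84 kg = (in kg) 21.84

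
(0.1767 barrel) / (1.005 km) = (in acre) 6.907e-09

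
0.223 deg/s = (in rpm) 0.03717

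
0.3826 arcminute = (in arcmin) 0.3826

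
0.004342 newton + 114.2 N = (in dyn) 1.142e+07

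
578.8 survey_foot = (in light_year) 1.865e-14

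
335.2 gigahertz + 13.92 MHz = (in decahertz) 3.352e+10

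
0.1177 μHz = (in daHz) 1.177e-08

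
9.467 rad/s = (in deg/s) 542.4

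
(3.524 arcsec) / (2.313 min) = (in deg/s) 7.054e-06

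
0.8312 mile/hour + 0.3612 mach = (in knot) 239.8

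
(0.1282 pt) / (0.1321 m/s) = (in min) 5.706e-06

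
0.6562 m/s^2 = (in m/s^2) 0.6562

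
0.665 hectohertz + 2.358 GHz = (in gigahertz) 2.358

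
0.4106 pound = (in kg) 0.1862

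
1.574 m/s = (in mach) 0.004623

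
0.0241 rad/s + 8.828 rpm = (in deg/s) 54.35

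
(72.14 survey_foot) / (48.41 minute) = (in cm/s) 0.757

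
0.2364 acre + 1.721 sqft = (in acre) 0.2364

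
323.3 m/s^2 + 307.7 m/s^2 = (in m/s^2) 631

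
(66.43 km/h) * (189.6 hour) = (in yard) 1.377e+07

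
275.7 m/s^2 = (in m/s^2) 275.7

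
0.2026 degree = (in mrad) 3.536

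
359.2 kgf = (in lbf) 791.9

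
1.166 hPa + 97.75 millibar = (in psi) 1.435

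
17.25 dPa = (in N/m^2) 1.725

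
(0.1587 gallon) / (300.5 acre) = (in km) 4.94e-13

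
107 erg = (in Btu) 1.014e-08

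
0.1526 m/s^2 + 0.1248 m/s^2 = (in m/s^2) 0.2774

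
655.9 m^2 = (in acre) 0.1621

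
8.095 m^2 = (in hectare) 0.0008095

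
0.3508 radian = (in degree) 20.1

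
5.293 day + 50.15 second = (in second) 4.574e+05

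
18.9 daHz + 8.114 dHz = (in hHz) 1.898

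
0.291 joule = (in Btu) 0.0002758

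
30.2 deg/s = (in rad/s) 0.5271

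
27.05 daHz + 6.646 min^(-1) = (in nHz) 2.706e+11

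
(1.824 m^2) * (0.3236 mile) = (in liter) 9.499e+05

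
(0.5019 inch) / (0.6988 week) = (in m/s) 3.016e-08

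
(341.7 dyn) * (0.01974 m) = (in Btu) 6.393e-08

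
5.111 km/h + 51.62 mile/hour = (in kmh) 88.19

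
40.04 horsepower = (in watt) 2.986e+04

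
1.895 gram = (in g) 1.895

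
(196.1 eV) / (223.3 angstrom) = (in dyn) 0.0001407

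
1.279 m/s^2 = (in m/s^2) 1.279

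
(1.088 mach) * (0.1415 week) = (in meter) 3.17e+07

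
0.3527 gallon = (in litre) 1.335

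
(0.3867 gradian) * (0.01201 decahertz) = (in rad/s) 0.0007295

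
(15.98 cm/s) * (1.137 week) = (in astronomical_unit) 7.346e-07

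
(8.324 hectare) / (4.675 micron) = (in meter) 1.781e+10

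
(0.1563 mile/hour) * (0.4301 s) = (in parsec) 9.739e-19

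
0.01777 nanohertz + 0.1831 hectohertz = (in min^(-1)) 1099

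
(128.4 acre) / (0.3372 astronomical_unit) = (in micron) 10.3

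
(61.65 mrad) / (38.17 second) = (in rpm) 0.01542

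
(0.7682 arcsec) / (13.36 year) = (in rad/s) 8.84e-15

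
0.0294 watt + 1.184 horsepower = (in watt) 882.9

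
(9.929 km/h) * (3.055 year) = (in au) 0.001776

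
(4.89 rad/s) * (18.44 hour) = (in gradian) 2.067e+07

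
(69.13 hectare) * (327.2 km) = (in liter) 2.262e+14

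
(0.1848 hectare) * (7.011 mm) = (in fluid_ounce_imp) 4.56e+05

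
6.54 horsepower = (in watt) 4877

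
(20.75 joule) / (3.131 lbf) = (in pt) 4223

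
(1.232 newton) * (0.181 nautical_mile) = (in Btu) 0.3914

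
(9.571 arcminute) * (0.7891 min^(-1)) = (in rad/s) 3.662e-05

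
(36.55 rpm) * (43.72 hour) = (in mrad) 6.024e+08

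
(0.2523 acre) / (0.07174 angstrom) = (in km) 1.423e+11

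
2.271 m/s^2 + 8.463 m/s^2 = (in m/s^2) 10.73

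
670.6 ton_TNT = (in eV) 1.751e+31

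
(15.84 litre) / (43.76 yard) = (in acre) 9.782e-08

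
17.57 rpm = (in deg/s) 105.4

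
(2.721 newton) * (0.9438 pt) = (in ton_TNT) 2.165e-13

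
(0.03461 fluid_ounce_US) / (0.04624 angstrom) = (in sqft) 2.383e+06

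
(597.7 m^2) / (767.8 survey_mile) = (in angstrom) 4.837e+06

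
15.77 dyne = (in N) 0.0001577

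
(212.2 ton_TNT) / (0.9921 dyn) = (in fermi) 8.949e+31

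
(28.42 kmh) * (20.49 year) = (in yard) 5.579e+09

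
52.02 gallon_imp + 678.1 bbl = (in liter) 1.08e+05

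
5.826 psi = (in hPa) 401.7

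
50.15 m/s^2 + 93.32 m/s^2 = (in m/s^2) 143.5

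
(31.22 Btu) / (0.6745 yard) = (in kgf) 5446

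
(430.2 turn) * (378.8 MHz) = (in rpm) 9.778e+12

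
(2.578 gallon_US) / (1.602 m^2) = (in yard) 0.006662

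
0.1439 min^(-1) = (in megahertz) 2.398e-09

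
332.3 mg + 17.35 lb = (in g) 7870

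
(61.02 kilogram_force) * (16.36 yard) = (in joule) 8952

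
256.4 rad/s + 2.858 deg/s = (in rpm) 2449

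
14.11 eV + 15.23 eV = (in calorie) 1.124e-18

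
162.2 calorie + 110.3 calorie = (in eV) 7.116e+21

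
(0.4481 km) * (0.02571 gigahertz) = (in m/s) 1.152e+10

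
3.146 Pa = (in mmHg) 0.0236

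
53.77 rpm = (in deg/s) 322.6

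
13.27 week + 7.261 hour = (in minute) 1.342e+05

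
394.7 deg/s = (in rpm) 65.78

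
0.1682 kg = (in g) 168.2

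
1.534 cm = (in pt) 43.48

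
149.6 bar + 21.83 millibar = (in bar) 149.6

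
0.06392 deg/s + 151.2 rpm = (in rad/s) 15.83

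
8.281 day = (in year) 0.02269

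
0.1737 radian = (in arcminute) 597.1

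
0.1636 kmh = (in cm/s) 4.544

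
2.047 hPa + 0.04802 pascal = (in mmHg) 1.536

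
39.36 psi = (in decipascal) 2.714e+06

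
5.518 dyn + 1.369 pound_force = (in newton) 6.09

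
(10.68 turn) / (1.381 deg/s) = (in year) 8.828e-05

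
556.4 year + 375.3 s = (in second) 1.755e+10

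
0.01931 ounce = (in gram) 0.5474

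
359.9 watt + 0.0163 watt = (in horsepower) 0.4827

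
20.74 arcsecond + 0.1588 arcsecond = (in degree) 0.005805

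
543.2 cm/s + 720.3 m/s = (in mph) 1623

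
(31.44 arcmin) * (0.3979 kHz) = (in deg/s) 208.5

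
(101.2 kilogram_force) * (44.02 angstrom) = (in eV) 2.727e+13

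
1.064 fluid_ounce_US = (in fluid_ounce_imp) 1.107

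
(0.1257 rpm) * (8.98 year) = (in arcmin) 1.282e+10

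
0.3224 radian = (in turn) 0.05131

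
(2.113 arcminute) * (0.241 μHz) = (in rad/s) 1.481e-10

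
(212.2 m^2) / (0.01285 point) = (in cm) 4.681e+09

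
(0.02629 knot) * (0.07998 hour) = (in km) 0.003894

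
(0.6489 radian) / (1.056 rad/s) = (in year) 1.949e-08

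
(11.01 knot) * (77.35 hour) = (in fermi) 1.577e+21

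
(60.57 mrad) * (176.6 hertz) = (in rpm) 102.1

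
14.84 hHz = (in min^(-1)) 8.904e+04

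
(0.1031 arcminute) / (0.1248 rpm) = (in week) 3.794e-09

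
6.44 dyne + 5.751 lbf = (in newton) 25.58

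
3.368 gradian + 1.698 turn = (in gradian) 682.6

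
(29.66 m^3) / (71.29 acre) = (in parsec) 3.332e-21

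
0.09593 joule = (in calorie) 0.02293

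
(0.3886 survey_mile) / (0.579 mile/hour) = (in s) 2416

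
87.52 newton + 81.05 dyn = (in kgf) 8.925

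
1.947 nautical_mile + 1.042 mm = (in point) 1.022e+07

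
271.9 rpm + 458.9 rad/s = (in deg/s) 2.792e+04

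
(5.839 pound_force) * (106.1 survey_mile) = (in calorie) 1.06e+06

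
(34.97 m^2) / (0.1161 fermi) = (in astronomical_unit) 2.013e+06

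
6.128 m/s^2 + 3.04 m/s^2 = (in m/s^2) 9.168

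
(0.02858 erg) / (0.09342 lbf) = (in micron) 0.006878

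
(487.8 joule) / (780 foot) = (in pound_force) 0.4613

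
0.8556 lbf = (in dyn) 3.806e+05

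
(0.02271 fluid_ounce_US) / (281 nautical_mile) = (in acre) 3.189e-16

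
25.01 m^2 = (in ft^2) 269.2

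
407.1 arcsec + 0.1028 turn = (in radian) 0.6479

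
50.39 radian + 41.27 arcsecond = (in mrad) 5.039e+04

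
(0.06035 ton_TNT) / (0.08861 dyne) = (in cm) 2.85e+16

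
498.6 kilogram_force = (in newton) 4890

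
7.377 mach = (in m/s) 2512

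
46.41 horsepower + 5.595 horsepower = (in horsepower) 52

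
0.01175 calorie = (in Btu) 4.66e-05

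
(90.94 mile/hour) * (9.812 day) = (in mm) 3.446e+10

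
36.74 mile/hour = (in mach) 0.04824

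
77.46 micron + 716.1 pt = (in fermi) 2.527e+14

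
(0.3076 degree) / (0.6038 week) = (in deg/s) 8.423e-07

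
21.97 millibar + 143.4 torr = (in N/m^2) 2.132e+04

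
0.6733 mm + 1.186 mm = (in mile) 1.155e-06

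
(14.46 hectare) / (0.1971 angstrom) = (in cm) 7.336e+17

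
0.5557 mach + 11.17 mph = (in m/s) 194.2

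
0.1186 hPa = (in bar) 0.0001186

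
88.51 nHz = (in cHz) 8.851e-06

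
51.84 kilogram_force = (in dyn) 5.084e+07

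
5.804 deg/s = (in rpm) 0.9673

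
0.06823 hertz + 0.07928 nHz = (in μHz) 6.823e+04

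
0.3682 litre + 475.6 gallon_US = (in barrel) 11.33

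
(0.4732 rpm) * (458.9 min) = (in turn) 217.2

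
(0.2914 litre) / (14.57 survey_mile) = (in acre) 3.071e-12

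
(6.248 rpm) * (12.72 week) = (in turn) 8.011e+05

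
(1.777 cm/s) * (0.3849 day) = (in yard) 646.3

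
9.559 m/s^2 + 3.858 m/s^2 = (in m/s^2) 13.42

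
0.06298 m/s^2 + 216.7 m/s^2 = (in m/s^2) 216.8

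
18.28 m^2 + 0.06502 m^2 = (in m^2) 18.35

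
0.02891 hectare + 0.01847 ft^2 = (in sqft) 3112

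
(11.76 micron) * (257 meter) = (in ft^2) 0.03253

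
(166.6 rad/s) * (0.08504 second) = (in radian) 14.17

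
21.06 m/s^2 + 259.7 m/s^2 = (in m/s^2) 280.8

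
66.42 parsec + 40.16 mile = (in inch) 8.069e+19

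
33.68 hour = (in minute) 2021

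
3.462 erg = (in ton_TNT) 8.274e-17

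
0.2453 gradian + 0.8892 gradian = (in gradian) 1.135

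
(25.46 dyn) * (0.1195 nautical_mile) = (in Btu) 5.341e-05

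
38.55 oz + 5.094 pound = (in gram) 3403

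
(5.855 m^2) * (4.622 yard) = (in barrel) 155.6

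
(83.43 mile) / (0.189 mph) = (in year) 0.05039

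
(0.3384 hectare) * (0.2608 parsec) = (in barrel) 1.713e+20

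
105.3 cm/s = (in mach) 0.003093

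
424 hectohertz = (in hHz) 424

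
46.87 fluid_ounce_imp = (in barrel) 0.008376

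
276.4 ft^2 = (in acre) 0.006345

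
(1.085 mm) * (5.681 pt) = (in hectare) 2.174e-10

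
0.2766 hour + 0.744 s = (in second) 996.5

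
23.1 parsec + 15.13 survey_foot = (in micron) 7.128e+23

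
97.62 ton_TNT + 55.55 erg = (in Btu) 3.871e+08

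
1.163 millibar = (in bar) 0.001163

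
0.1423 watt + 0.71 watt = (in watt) 0.8523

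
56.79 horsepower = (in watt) 4.235e+04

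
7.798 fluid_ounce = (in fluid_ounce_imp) 8.116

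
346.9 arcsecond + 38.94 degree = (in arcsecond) 1.405e+05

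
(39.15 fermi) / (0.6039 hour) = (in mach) 5.289e-20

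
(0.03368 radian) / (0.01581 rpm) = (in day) 0.0002354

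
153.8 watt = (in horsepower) 0.2062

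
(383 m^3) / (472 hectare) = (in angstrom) 8.114e+05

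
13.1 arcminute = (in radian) 0.003811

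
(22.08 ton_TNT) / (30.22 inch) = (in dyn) 1.204e+16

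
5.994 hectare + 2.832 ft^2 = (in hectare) 5.994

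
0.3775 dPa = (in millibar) 0.0003775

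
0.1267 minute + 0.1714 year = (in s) 5.405e+06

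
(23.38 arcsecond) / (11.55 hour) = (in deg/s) 1.562e-07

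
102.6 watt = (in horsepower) 0.1376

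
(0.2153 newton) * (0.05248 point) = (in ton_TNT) 9.527e-16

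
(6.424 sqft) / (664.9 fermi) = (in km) 8.976e+08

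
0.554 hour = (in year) 6.324e-05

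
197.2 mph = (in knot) 171.4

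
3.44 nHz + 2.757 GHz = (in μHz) 2.757e+15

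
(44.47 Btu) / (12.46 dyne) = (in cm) 3.766e+10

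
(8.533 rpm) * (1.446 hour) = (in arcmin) 1.599e+07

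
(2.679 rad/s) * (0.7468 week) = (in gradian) 7.703e+07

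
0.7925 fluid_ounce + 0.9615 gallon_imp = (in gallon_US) 1.161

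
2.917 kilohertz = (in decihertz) 2.917e+04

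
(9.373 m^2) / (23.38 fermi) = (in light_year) 0.04237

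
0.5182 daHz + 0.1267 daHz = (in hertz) 6.449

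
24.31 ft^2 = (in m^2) 2.258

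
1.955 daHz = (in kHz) 0.01955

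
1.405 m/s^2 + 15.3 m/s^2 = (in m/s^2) 16.71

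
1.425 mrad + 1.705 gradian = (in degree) 1.616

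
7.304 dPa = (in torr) 0.005478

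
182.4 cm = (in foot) 5.984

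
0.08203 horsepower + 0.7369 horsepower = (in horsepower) 0.8189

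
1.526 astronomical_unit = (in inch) 8.988e+12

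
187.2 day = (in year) 0.5129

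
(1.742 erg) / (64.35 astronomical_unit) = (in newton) 1.81e-20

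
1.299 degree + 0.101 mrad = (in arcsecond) 4697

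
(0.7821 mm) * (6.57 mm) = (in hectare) 5.138e-10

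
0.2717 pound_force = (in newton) 1.209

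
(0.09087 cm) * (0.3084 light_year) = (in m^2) 2.651e+12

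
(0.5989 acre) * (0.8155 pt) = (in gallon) 184.2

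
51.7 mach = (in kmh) 6.337e+04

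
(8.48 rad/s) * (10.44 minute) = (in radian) 5312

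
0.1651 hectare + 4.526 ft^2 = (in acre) 0.4081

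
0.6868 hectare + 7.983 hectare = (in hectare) 8.67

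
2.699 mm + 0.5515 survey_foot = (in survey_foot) 0.5604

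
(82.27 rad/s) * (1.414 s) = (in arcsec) 2.399e+07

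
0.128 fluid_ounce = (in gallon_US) 0.001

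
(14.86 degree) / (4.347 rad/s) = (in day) 6.905e-07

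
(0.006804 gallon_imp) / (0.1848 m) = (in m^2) 0.0001674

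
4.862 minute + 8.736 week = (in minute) 8.806e+04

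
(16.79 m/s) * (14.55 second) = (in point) 6.925e+05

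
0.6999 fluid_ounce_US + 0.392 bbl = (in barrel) 0.3921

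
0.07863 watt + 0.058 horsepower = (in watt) 43.33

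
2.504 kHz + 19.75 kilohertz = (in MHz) 0.02225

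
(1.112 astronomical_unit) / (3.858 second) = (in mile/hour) 9.645e+10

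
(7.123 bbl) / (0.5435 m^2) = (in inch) 82.03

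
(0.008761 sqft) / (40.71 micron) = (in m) 19.99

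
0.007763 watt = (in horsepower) 1.041e-05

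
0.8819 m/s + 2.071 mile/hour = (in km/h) 6.508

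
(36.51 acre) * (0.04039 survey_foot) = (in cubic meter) 1819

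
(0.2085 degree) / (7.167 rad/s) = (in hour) 1.41e-07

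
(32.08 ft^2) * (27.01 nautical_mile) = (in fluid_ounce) 5.041e+09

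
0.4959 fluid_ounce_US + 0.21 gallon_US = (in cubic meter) 0.0008096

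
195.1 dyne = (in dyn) 195.1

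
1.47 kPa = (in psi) 0.2132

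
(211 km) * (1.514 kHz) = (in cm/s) 3.195e+10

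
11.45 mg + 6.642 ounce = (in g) 188.3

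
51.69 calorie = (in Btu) 0.205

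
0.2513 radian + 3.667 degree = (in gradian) 20.07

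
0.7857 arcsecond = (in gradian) 0.0002425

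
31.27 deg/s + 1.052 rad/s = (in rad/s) 1.598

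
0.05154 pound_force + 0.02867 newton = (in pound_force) 0.05799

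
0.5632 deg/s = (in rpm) 0.09387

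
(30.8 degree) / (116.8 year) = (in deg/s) 8.362e-09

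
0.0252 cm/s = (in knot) 0.0004898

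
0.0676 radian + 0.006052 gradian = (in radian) 0.0677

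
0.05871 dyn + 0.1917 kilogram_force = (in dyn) 1.88e+05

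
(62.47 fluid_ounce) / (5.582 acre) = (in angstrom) 817.8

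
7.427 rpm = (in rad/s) 0.7778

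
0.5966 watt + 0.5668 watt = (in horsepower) 0.00156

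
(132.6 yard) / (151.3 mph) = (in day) 2.075e-05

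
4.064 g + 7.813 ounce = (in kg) 0.2256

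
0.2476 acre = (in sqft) 1.079e+04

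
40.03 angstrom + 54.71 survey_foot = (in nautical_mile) 0.009004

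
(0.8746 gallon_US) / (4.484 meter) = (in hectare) 7.383e-08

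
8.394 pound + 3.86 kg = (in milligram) 7.667e+06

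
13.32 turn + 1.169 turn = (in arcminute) 3.13e+05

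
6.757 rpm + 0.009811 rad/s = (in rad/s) 0.7174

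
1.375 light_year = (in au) 8.696e+04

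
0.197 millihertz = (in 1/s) 0.000197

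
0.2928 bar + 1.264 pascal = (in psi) 4.247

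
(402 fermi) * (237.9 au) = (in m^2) 14.31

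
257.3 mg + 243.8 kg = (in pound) 537.5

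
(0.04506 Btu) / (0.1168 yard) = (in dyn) 4.451e+07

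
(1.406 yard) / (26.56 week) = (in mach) 2.351e-10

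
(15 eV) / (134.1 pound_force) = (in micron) 4.029e-15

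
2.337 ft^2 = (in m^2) 0.2171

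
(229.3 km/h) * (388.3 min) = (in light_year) 1.569e-10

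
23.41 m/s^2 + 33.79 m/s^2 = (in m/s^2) 57.2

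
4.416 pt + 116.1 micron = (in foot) 0.005492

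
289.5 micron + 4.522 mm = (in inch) 0.1894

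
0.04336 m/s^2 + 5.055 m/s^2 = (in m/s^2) 5.098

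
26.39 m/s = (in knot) 51.3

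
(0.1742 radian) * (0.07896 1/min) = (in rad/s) 0.0002292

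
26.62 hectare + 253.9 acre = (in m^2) 1.294e+06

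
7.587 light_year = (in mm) 7.178e+19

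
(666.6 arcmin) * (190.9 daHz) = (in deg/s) 2.121e+04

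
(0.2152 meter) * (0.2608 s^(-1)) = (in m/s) 0.05612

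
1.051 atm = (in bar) 1.065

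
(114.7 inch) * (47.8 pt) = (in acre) 1.214e-05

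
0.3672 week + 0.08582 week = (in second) 2.74e+05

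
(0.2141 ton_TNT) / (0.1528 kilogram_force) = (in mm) 5.978e+11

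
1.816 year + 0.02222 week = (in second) 5.728e+07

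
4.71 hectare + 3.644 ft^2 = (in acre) 11.64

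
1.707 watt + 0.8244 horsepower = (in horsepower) 0.8267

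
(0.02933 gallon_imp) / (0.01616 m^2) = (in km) 8.251e-06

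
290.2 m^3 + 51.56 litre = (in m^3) 290.3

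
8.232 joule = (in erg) 8.232e+07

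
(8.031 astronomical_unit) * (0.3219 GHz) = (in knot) 7.518e+20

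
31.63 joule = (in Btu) 0.02998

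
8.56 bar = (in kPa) 856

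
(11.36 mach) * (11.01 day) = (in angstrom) 3.68e+19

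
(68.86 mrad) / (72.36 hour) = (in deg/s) 1.515e-05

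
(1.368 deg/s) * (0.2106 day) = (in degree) 2.489e+04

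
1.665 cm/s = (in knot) 0.03237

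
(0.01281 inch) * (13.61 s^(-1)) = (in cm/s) 0.4428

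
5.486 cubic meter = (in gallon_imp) 1207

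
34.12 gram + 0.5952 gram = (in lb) 0.07653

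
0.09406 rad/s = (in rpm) 0.8982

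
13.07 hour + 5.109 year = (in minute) 2.686e+06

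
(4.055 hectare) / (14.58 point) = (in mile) 4899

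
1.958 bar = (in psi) 28.4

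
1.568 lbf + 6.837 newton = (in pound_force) 3.105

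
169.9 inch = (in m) 4.315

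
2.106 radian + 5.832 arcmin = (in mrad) 2108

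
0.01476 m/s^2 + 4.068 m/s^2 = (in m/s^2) 4.083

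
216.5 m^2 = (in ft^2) 2330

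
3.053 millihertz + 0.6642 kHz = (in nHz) 6.642e+11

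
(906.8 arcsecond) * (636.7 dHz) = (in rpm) 2.673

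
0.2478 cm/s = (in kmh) 0.008921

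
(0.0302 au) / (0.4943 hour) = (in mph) 5.679e+06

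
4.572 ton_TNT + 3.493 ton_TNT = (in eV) 2.106e+29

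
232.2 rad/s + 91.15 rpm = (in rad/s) 241.7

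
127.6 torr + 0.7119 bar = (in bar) 0.882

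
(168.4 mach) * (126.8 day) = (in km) 6.282e+08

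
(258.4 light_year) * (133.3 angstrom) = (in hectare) 3.259e+06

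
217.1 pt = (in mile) 4.759e-05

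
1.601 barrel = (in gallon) 67.24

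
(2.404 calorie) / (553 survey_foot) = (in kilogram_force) 0.006085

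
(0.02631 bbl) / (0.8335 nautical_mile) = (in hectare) 2.71e-10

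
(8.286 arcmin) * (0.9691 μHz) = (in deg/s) 1.338e-07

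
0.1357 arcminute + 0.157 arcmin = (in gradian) 0.00542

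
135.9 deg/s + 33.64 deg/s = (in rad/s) 2.959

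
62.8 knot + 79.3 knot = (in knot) 142.1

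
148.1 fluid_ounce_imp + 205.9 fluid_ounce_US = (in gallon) 2.72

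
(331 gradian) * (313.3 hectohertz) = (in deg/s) 9.333e+06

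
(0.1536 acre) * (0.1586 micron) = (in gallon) 0.02604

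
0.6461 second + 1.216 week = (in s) 7.354e+05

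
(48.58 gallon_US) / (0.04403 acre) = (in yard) 0.001129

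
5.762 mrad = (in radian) 0.005762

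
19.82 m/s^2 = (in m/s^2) 19.82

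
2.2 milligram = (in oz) 7.76e-05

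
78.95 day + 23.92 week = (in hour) 5913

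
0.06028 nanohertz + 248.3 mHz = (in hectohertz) 0.002483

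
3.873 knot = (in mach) 0.005852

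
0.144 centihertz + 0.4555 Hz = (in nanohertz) 4.569e+08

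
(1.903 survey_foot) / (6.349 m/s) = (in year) 2.897e-09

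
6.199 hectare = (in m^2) 6.199e+04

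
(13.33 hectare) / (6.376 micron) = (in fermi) 2.091e+25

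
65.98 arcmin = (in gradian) 1.222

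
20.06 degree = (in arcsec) 7.222e+04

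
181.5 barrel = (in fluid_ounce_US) 9.757e+05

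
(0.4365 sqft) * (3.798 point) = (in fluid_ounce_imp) 1.912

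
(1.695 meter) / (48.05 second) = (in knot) 0.06857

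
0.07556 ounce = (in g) 2.142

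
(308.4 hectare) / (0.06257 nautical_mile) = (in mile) 16.54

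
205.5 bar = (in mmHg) 1.541e+05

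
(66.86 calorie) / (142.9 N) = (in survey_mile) 0.001216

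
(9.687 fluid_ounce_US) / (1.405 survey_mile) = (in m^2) 1.267e-07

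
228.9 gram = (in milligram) 2.289e+05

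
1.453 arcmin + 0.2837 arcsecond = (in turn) 6.749e-05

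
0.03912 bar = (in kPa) 3.912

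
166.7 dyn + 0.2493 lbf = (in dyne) 1.111e+05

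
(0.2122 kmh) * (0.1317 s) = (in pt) 22.01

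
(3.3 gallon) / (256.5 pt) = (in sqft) 1.486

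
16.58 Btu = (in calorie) 4181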